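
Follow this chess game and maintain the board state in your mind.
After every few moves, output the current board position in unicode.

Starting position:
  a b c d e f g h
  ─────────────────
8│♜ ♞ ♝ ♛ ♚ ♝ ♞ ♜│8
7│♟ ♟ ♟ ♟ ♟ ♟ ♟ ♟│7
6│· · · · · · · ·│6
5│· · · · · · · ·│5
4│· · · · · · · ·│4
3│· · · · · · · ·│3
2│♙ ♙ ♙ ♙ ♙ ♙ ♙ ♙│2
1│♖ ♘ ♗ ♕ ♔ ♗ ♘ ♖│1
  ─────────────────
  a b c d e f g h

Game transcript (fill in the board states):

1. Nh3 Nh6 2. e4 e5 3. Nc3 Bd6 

  a b c d e f g h
  ─────────────────
8│♜ ♞ ♝ ♛ ♚ · · ♜│8
7│♟ ♟ ♟ ♟ · ♟ ♟ ♟│7
6│· · · ♝ · · · ♞│6
5│· · · · ♟ · · ·│5
4│· · · · ♙ · · ·│4
3│· · ♘ · · · · ♘│3
2│♙ ♙ ♙ ♙ · ♙ ♙ ♙│2
1│♖ · ♗ ♕ ♔ ♗ · ♖│1
  ─────────────────
  a b c d e f g h

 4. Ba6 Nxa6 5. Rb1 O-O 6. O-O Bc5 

  a b c d e f g h
  ─────────────────
8│♜ · ♝ ♛ · ♜ ♚ ·│8
7│♟ ♟ ♟ ♟ · ♟ ♟ ♟│7
6│♞ · · · · · · ♞│6
5│· · ♝ · ♟ · · ·│5
4│· · · · ♙ · · ·│4
3│· · ♘ · · · · ♘│3
2│♙ ♙ ♙ ♙ · ♙ ♙ ♙│2
1│· ♖ ♗ ♕ · ♖ ♔ ·│1
  ─────────────────
  a b c d e f g h

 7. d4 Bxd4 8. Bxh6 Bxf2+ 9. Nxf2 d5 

  a b c d e f g h
  ─────────────────
8│♜ · ♝ ♛ · ♜ ♚ ·│8
7│♟ ♟ ♟ · · ♟ ♟ ♟│7
6│♞ · · · · · · ♗│6
5│· · · ♟ ♟ · · ·│5
4│· · · · ♙ · · ·│4
3│· · ♘ · · · · ·│3
2│♙ ♙ ♙ · · ♘ ♙ ♙│2
1│· ♖ · ♕ · ♖ ♔ ·│1
  ─────────────────
  a b c d e f g h

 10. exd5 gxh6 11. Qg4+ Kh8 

  a b c d e f g h
  ─────────────────
8│♜ · ♝ ♛ · ♜ · ♚│8
7│♟ ♟ ♟ · · ♟ · ♟│7
6│♞ · · · · · · ♟│6
5│· · · ♙ ♟ · · ·│5
4│· · · · · · ♕ ·│4
3│· · ♘ · · · · ·│3
2│♙ ♙ ♙ · · ♘ ♙ ♙│2
1│· ♖ · · · ♖ ♔ ·│1
  ─────────────────
  a b c d e f g h


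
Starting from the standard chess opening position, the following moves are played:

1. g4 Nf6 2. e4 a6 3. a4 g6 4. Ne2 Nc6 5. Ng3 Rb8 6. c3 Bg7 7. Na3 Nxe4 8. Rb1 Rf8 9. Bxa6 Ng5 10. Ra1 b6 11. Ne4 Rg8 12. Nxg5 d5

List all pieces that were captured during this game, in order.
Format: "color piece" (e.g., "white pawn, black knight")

Tracking captures:
  Nxe4: captured white pawn
  Bxa6: captured black pawn
  Nxg5: captured black knight

white pawn, black pawn, black knight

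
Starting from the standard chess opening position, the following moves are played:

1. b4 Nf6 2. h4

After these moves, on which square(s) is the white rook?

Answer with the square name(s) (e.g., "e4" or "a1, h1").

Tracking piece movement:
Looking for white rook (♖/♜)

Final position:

  a b c d e f g h
  ─────────────────
8│♜ ♞ ♝ ♛ ♚ ♝ · ♜│8
7│♟ ♟ ♟ ♟ ♟ ♟ ♟ ♟│7
6│· · · · · ♞ · ·│6
5│· · · · · · · ·│5
4│· ♙ · · · · · ♙│4
3│· · · · · · · ·│3
2│♙ · ♙ ♙ ♙ ♙ ♙ ·│2
1│♖ ♘ ♗ ♕ ♔ ♗ ♘ ♖│1
  ─────────────────
  a b c d e f g h


a1, h1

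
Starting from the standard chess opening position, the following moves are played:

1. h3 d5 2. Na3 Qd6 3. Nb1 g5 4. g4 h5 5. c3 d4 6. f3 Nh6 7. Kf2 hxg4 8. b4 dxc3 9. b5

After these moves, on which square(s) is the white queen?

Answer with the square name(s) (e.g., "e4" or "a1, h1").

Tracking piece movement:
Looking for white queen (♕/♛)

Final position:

  a b c d e f g h
  ─────────────────
8│♜ ♞ ♝ · ♚ ♝ · ♜│8
7│♟ ♟ ♟ · ♟ ♟ · ·│7
6│· · · ♛ · · · ♞│6
5│· ♙ · · · · ♟ ·│5
4│· · · · · · ♟ ·│4
3│· · ♟ · · ♙ · ♙│3
2│♙ · · ♙ ♙ ♔ · ·│2
1│♖ ♘ ♗ ♕ · ♗ ♘ ♖│1
  ─────────────────
  a b c d e f g h


d1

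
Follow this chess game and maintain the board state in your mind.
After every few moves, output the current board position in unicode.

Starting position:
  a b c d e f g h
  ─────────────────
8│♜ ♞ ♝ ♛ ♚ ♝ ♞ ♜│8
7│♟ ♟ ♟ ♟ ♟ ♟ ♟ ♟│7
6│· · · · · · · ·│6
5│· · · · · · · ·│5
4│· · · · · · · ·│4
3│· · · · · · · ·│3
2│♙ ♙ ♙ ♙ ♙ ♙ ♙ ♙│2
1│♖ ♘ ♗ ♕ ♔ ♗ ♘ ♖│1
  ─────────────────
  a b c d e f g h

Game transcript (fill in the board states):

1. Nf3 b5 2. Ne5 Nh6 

  a b c d e f g h
  ─────────────────
8│♜ ♞ ♝ ♛ ♚ ♝ · ♜│8
7│♟ · ♟ ♟ ♟ ♟ ♟ ♟│7
6│· · · · · · · ♞│6
5│· ♟ · · ♘ · · ·│5
4│· · · · · · · ·│4
3│· · · · · · · ·│3
2│♙ ♙ ♙ ♙ ♙ ♙ ♙ ♙│2
1│♖ ♘ ♗ ♕ ♔ ♗ · ♖│1
  ─────────────────
  a b c d e f g h

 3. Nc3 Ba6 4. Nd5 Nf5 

  a b c d e f g h
  ─────────────────
8│♜ ♞ · ♛ ♚ ♝ · ♜│8
7│♟ · ♟ ♟ ♟ ♟ ♟ ♟│7
6│♝ · · · · · · ·│6
5│· ♟ · ♘ ♘ ♞ · ·│5
4│· · · · · · · ·│4
3│· · · · · · · ·│3
2│♙ ♙ ♙ ♙ ♙ ♙ ♙ ♙│2
1│♖ · ♗ ♕ ♔ ♗ · ♖│1
  ─────────────────
  a b c d e f g h

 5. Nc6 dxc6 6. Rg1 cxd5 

  a b c d e f g h
  ─────────────────
8│♜ ♞ · ♛ ♚ ♝ · ♜│8
7│♟ · ♟ · ♟ ♟ ♟ ♟│7
6│♝ · · · · · · ·│6
5│· ♟ · ♟ · ♞ · ·│5
4│· · · · · · · ·│4
3│· · · · · · · ·│3
2│♙ ♙ ♙ ♙ ♙ ♙ ♙ ♙│2
1│♖ · ♗ ♕ ♔ ♗ ♖ ·│1
  ─────────────────
  a b c d e f g h

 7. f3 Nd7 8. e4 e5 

  a b c d e f g h
  ─────────────────
8│♜ · · ♛ ♚ ♝ · ♜│8
7│♟ · ♟ ♞ · ♟ ♟ ♟│7
6│♝ · · · · · · ·│6
5│· ♟ · ♟ ♟ ♞ · ·│5
4│· · · · ♙ · · ·│4
3│· · · · · ♙ · ·│3
2│♙ ♙ ♙ ♙ · · ♙ ♙│2
1│♖ · ♗ ♕ ♔ ♗ ♖ ·│1
  ─────────────────
  a b c d e f g h

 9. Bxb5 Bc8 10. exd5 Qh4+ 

  a b c d e f g h
  ─────────────────
8│♜ · ♝ · ♚ ♝ · ♜│8
7│♟ · ♟ ♞ · ♟ ♟ ♟│7
6│· · · · · · · ·│6
5│· ♗ · ♙ ♟ ♞ · ·│5
4│· · · · · · · ♛│4
3│· · · · · ♙ · ·│3
2│♙ ♙ ♙ ♙ · · ♙ ♙│2
1│♖ · ♗ ♕ ♔ · ♖ ·│1
  ─────────────────
  a b c d e f g h



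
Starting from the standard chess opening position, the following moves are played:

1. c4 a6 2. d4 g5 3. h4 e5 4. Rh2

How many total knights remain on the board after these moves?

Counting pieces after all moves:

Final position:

  a b c d e f g h
  ─────────────────
8│♜ ♞ ♝ ♛ ♚ ♝ ♞ ♜│8
7│· ♟ ♟ ♟ · ♟ · ♟│7
6│♟ · · · · · · ·│6
5│· · · · ♟ · ♟ ·│5
4│· · ♙ ♙ · · · ♙│4
3│· · · · · · · ·│3
2│♙ ♙ · · ♙ ♙ ♙ ♖│2
1│♖ ♘ ♗ ♕ ♔ ♗ ♘ ·│1
  ─────────────────
  a b c d e f g h


4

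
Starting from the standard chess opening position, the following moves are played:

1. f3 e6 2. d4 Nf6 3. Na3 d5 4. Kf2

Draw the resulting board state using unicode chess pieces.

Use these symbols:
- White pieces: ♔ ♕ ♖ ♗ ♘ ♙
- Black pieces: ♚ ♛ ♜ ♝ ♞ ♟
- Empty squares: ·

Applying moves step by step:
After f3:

♜ ♞ ♝ ♛ ♚ ♝ ♞ ♜
♟ ♟ ♟ ♟ ♟ ♟ ♟ ♟
· · · · · · · ·
· · · · · · · ·
· · · · · · · ·
· · · · · ♙ · ·
♙ ♙ ♙ ♙ ♙ · ♙ ♙
♖ ♘ ♗ ♕ ♔ ♗ ♘ ♖


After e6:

♜ ♞ ♝ ♛ ♚ ♝ ♞ ♜
♟ ♟ ♟ ♟ · ♟ ♟ ♟
· · · · ♟ · · ·
· · · · · · · ·
· · · · · · · ·
· · · · · ♙ · ·
♙ ♙ ♙ ♙ ♙ · ♙ ♙
♖ ♘ ♗ ♕ ♔ ♗ ♘ ♖


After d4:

♜ ♞ ♝ ♛ ♚ ♝ ♞ ♜
♟ ♟ ♟ ♟ · ♟ ♟ ♟
· · · · ♟ · · ·
· · · · · · · ·
· · · ♙ · · · ·
· · · · · ♙ · ·
♙ ♙ ♙ · ♙ · ♙ ♙
♖ ♘ ♗ ♕ ♔ ♗ ♘ ♖


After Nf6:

♜ ♞ ♝ ♛ ♚ ♝ · ♜
♟ ♟ ♟ ♟ · ♟ ♟ ♟
· · · · ♟ ♞ · ·
· · · · · · · ·
· · · ♙ · · · ·
· · · · · ♙ · ·
♙ ♙ ♙ · ♙ · ♙ ♙
♖ ♘ ♗ ♕ ♔ ♗ ♘ ♖


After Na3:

♜ ♞ ♝ ♛ ♚ ♝ · ♜
♟ ♟ ♟ ♟ · ♟ ♟ ♟
· · · · ♟ ♞ · ·
· · · · · · · ·
· · · ♙ · · · ·
♘ · · · · ♙ · ·
♙ ♙ ♙ · ♙ · ♙ ♙
♖ · ♗ ♕ ♔ ♗ ♘ ♖


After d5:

♜ ♞ ♝ ♛ ♚ ♝ · ♜
♟ ♟ ♟ · · ♟ ♟ ♟
· · · · ♟ ♞ · ·
· · · ♟ · · · ·
· · · ♙ · · · ·
♘ · · · · ♙ · ·
♙ ♙ ♙ · ♙ · ♙ ♙
♖ · ♗ ♕ ♔ ♗ ♘ ♖


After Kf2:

♜ ♞ ♝ ♛ ♚ ♝ · ♜
♟ ♟ ♟ · · ♟ ♟ ♟
· · · · ♟ ♞ · ·
· · · ♟ · · · ·
· · · ♙ · · · ·
♘ · · · · ♙ · ·
♙ ♙ ♙ · ♙ ♔ ♙ ♙
♖ · ♗ ♕ · ♗ ♘ ♖



  a b c d e f g h
  ─────────────────
8│♜ ♞ ♝ ♛ ♚ ♝ · ♜│8
7│♟ ♟ ♟ · · ♟ ♟ ♟│7
6│· · · · ♟ ♞ · ·│6
5│· · · ♟ · · · ·│5
4│· · · ♙ · · · ·│4
3│♘ · · · · ♙ · ·│3
2│♙ ♙ ♙ · ♙ ♔ ♙ ♙│2
1│♖ · ♗ ♕ · ♗ ♘ ♖│1
  ─────────────────
  a b c d e f g h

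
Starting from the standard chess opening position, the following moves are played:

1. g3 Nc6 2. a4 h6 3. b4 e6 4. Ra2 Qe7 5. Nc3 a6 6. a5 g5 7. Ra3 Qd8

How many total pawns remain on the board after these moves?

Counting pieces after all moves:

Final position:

  a b c d e f g h
  ─────────────────
8│♜ · ♝ ♛ ♚ ♝ ♞ ♜│8
7│· ♟ ♟ ♟ · ♟ · ·│7
6│♟ · ♞ · ♟ · · ♟│6
5│♙ · · · · · ♟ ·│5
4│· ♙ · · · · · ·│4
3│♖ · ♘ · · · ♙ ·│3
2│· · ♙ ♙ ♙ ♙ · ♙│2
1│· · ♗ ♕ ♔ ♗ ♘ ♖│1
  ─────────────────
  a b c d e f g h


16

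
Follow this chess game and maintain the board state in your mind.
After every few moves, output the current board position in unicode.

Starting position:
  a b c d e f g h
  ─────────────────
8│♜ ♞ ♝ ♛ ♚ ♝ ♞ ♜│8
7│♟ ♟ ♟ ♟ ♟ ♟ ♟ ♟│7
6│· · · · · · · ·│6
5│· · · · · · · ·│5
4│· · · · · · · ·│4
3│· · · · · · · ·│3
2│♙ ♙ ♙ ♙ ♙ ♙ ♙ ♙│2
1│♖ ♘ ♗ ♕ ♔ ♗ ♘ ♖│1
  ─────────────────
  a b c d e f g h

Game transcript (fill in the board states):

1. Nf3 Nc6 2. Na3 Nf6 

  a b c d e f g h
  ─────────────────
8│♜ · ♝ ♛ ♚ ♝ · ♜│8
7│♟ ♟ ♟ ♟ ♟ ♟ ♟ ♟│7
6│· · ♞ · · ♞ · ·│6
5│· · · · · · · ·│5
4│· · · · · · · ·│4
3│♘ · · · · ♘ · ·│3
2│♙ ♙ ♙ ♙ ♙ ♙ ♙ ♙│2
1│♖ · ♗ ♕ ♔ ♗ · ♖│1
  ─────────────────
  a b c d e f g h

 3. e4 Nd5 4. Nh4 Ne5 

  a b c d e f g h
  ─────────────────
8│♜ · ♝ ♛ ♚ ♝ · ♜│8
7│♟ ♟ ♟ ♟ ♟ ♟ ♟ ♟│7
6│· · · · · · · ·│6
5│· · · ♞ ♞ · · ·│5
4│· · · · ♙ · · ♘│4
3│♘ · · · · · · ·│3
2│♙ ♙ ♙ ♙ · ♙ ♙ ♙│2
1│♖ · ♗ ♕ ♔ ♗ · ♖│1
  ─────────────────
  a b c d e f g h

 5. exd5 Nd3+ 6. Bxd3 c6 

  a b c d e f g h
  ─────────────────
8│♜ · ♝ ♛ ♚ ♝ · ♜│8
7│♟ ♟ · ♟ ♟ ♟ ♟ ♟│7
6│· · ♟ · · · · ·│6
5│· · · ♙ · · · ·│5
4│· · · · · · · ♘│4
3│♘ · · ♗ · · · ·│3
2│♙ ♙ ♙ ♙ · ♙ ♙ ♙│2
1│♖ · ♗ ♕ ♔ · · ♖│1
  ─────────────────
  a b c d e f g h

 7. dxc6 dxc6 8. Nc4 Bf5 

  a b c d e f g h
  ─────────────────
8│♜ · · ♛ ♚ ♝ · ♜│8
7│♟ ♟ · · ♟ ♟ ♟ ♟│7
6│· · ♟ · · · · ·│6
5│· · · · · ♝ · ·│5
4│· · ♘ · · · · ♘│4
3│· · · ♗ · · · ·│3
2│♙ ♙ ♙ ♙ · ♙ ♙ ♙│2
1│♖ · ♗ ♕ ♔ · · ♖│1
  ─────────────────
  a b c d e f g h

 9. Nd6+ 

  a b c d e f g h
  ─────────────────
8│♜ · · ♛ ♚ ♝ · ♜│8
7│♟ ♟ · · ♟ ♟ ♟ ♟│7
6│· · ♟ ♘ · · · ·│6
5│· · · · · ♝ · ·│5
4│· · · · · · · ♘│4
3│· · · ♗ · · · ·│3
2│♙ ♙ ♙ ♙ · ♙ ♙ ♙│2
1│♖ · ♗ ♕ ♔ · · ♖│1
  ─────────────────
  a b c d e f g h


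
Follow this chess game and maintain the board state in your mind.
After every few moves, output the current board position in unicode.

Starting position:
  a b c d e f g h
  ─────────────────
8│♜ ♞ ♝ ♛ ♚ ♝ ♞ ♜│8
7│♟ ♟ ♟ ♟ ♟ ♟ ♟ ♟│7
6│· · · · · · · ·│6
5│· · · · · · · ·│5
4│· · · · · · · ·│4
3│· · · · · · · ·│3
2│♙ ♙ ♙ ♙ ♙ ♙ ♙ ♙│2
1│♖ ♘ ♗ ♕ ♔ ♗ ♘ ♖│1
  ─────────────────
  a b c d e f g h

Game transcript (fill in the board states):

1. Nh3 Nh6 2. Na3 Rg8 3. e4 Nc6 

  a b c d e f g h
  ─────────────────
8│♜ · ♝ ♛ ♚ ♝ ♜ ·│8
7│♟ ♟ ♟ ♟ ♟ ♟ ♟ ♟│7
6│· · ♞ · · · · ♞│6
5│· · · · · · · ·│5
4│· · · · ♙ · · ·│4
3│♘ · · · · · · ♘│3
2│♙ ♙ ♙ ♙ · ♙ ♙ ♙│2
1│♖ · ♗ ♕ ♔ ♗ · ♖│1
  ─────────────────
  a b c d e f g h

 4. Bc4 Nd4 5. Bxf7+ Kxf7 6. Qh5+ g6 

  a b c d e f g h
  ─────────────────
8│♜ · ♝ ♛ · ♝ ♜ ·│8
7│♟ ♟ ♟ ♟ ♟ ♚ · ♟│7
6│· · · · · · ♟ ♞│6
5│· · · · · · · ♕│5
4│· · · ♞ ♙ · · ·│4
3│♘ · · · · · · ♘│3
2│♙ ♙ ♙ ♙ · ♙ ♙ ♙│2
1│♖ · ♗ · ♔ · · ♖│1
  ─────────────────
  a b c d e f g h

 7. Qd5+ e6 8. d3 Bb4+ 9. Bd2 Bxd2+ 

  a b c d e f g h
  ─────────────────
8│♜ · ♝ ♛ · · ♜ ·│8
7│♟ ♟ ♟ ♟ · ♚ · ♟│7
6│· · · · ♟ · ♟ ♞│6
5│· · · ♕ · · · ·│5
4│· · · ♞ ♙ · · ·│4
3│♘ · · ♙ · · · ♘│3
2│♙ ♙ ♙ ♝ · ♙ ♙ ♙│2
1│♖ · · · ♔ · · ♖│1
  ─────────────────
  a b c d e f g h

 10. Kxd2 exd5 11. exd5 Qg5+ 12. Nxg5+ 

  a b c d e f g h
  ─────────────────
8│♜ · ♝ · · · ♜ ·│8
7│♟ ♟ ♟ ♟ · ♚ · ♟│7
6│· · · · · · ♟ ♞│6
5│· · · ♙ · · ♘ ·│5
4│· · · ♞ · · · ·│4
3│♘ · · ♙ · · · ·│3
2│♙ ♙ ♙ ♔ · ♙ ♙ ♙│2
1│♖ · · · · · · ♖│1
  ─────────────────
  a b c d e f g h


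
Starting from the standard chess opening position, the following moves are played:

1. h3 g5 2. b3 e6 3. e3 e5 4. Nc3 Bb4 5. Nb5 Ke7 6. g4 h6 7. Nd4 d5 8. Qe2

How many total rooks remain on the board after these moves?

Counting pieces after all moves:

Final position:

  a b c d e f g h
  ─────────────────
8│♜ ♞ ♝ ♛ · · ♞ ♜│8
7│♟ ♟ ♟ · ♚ ♟ · ·│7
6│· · · · · · · ♟│6
5│· · · ♟ ♟ · ♟ ·│5
4│· ♝ · ♘ · · ♙ ·│4
3│· ♙ · · ♙ · · ♙│3
2│♙ · ♙ ♙ ♕ ♙ · ·│2
1│♖ · ♗ · ♔ ♗ ♘ ♖│1
  ─────────────────
  a b c d e f g h


4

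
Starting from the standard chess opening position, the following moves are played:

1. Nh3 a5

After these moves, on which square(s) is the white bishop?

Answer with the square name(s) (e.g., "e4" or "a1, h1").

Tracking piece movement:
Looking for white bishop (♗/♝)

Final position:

  a b c d e f g h
  ─────────────────
8│♜ ♞ ♝ ♛ ♚ ♝ ♞ ♜│8
7│· ♟ ♟ ♟ ♟ ♟ ♟ ♟│7
6│· · · · · · · ·│6
5│♟ · · · · · · ·│5
4│· · · · · · · ·│4
3│· · · · · · · ♘│3
2│♙ ♙ ♙ ♙ ♙ ♙ ♙ ♙│2
1│♖ ♘ ♗ ♕ ♔ ♗ · ♖│1
  ─────────────────
  a b c d e f g h


c1, f1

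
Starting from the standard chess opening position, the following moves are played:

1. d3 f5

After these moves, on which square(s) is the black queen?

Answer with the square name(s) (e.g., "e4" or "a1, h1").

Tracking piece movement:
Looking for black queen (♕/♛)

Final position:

  a b c d e f g h
  ─────────────────
8│♜ ♞ ♝ ♛ ♚ ♝ ♞ ♜│8
7│♟ ♟ ♟ ♟ ♟ · ♟ ♟│7
6│· · · · · · · ·│6
5│· · · · · ♟ · ·│5
4│· · · · · · · ·│4
3│· · · ♙ · · · ·│3
2│♙ ♙ ♙ · ♙ ♙ ♙ ♙│2
1│♖ ♘ ♗ ♕ ♔ ♗ ♘ ♖│1
  ─────────────────
  a b c d e f g h


d8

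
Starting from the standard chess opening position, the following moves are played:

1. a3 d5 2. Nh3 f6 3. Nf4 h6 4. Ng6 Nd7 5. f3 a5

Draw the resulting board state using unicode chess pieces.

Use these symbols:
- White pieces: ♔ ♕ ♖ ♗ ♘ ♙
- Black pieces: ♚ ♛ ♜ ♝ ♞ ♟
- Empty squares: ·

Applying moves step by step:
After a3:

♜ ♞ ♝ ♛ ♚ ♝ ♞ ♜
♟ ♟ ♟ ♟ ♟ ♟ ♟ ♟
· · · · · · · ·
· · · · · · · ·
· · · · · · · ·
♙ · · · · · · ·
· ♙ ♙ ♙ ♙ ♙ ♙ ♙
♖ ♘ ♗ ♕ ♔ ♗ ♘ ♖


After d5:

♜ ♞ ♝ ♛ ♚ ♝ ♞ ♜
♟ ♟ ♟ · ♟ ♟ ♟ ♟
· · · · · · · ·
· · · ♟ · · · ·
· · · · · · · ·
♙ · · · · · · ·
· ♙ ♙ ♙ ♙ ♙ ♙ ♙
♖ ♘ ♗ ♕ ♔ ♗ ♘ ♖


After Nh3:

♜ ♞ ♝ ♛ ♚ ♝ ♞ ♜
♟ ♟ ♟ · ♟ ♟ ♟ ♟
· · · · · · · ·
· · · ♟ · · · ·
· · · · · · · ·
♙ · · · · · · ♘
· ♙ ♙ ♙ ♙ ♙ ♙ ♙
♖ ♘ ♗ ♕ ♔ ♗ · ♖


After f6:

♜ ♞ ♝ ♛ ♚ ♝ ♞ ♜
♟ ♟ ♟ · ♟ · ♟ ♟
· · · · · ♟ · ·
· · · ♟ · · · ·
· · · · · · · ·
♙ · · · · · · ♘
· ♙ ♙ ♙ ♙ ♙ ♙ ♙
♖ ♘ ♗ ♕ ♔ ♗ · ♖


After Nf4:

♜ ♞ ♝ ♛ ♚ ♝ ♞ ♜
♟ ♟ ♟ · ♟ · ♟ ♟
· · · · · ♟ · ·
· · · ♟ · · · ·
· · · · · ♘ · ·
♙ · · · · · · ·
· ♙ ♙ ♙ ♙ ♙ ♙ ♙
♖ ♘ ♗ ♕ ♔ ♗ · ♖


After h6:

♜ ♞ ♝ ♛ ♚ ♝ ♞ ♜
♟ ♟ ♟ · ♟ · ♟ ·
· · · · · ♟ · ♟
· · · ♟ · · · ·
· · · · · ♘ · ·
♙ · · · · · · ·
· ♙ ♙ ♙ ♙ ♙ ♙ ♙
♖ ♘ ♗ ♕ ♔ ♗ · ♖


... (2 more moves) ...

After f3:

♜ · ♝ ♛ ♚ ♝ ♞ ♜
♟ ♟ ♟ ♞ ♟ · ♟ ·
· · · · · ♟ ♘ ♟
· · · ♟ · · · ·
· · · · · · · ·
♙ · · · · ♙ · ·
· ♙ ♙ ♙ ♙ · ♙ ♙
♖ ♘ ♗ ♕ ♔ ♗ · ♖


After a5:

♜ · ♝ ♛ ♚ ♝ ♞ ♜
· ♟ ♟ ♞ ♟ · ♟ ·
· · · · · ♟ ♘ ♟
♟ · · ♟ · · · ·
· · · · · · · ·
♙ · · · · ♙ · ·
· ♙ ♙ ♙ ♙ · ♙ ♙
♖ ♘ ♗ ♕ ♔ ♗ · ♖



  a b c d e f g h
  ─────────────────
8│♜ · ♝ ♛ ♚ ♝ ♞ ♜│8
7│· ♟ ♟ ♞ ♟ · ♟ ·│7
6│· · · · · ♟ ♘ ♟│6
5│♟ · · ♟ · · · ·│5
4│· · · · · · · ·│4
3│♙ · · · · ♙ · ·│3
2│· ♙ ♙ ♙ ♙ · ♙ ♙│2
1│♖ ♘ ♗ ♕ ♔ ♗ · ♖│1
  ─────────────────
  a b c d e f g h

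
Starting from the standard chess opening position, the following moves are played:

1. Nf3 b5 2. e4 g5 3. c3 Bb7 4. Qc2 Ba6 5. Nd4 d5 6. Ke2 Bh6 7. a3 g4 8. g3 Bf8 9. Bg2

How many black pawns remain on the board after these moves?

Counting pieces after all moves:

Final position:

  a b c d e f g h
  ─────────────────
8│♜ ♞ · ♛ ♚ ♝ ♞ ♜│8
7│♟ · ♟ · ♟ ♟ · ♟│7
6│♝ · · · · · · ·│6
5│· ♟ · ♟ · · · ·│5
4│· · · ♘ ♙ · ♟ ·│4
3│♙ · ♙ · · · ♙ ·│3
2│· ♙ ♕ ♙ ♔ ♙ ♗ ♙│2
1│♖ ♘ ♗ · · · · ♖│1
  ─────────────────
  a b c d e f g h


8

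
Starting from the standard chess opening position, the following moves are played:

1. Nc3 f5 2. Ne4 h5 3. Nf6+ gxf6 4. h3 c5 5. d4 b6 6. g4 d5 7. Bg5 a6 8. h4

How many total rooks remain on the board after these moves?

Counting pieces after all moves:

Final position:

  a b c d e f g h
  ─────────────────
8│♜ ♞ ♝ ♛ ♚ ♝ ♞ ♜│8
7│· · · · ♟ · · ·│7
6│♟ ♟ · · · ♟ · ·│6
5│· · ♟ ♟ · ♟ ♗ ♟│5
4│· · · ♙ · · ♙ ♙│4
3│· · · · · · · ·│3
2│♙ ♙ ♙ · ♙ ♙ · ·│2
1│♖ · · ♕ ♔ ♗ ♘ ♖│1
  ─────────────────
  a b c d e f g h


4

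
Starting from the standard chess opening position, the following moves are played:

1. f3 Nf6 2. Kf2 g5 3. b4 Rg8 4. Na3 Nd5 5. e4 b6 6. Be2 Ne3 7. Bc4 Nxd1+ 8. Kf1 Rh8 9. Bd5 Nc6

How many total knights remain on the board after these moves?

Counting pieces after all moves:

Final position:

  a b c d e f g h
  ─────────────────
8│♜ · ♝ ♛ ♚ ♝ · ♜│8
7│♟ · ♟ ♟ ♟ ♟ · ♟│7
6│· ♟ ♞ · · · · ·│6
5│· · · ♗ · · ♟ ·│5
4│· ♙ · · ♙ · · ·│4
3│♘ · · · · ♙ · ·│3
2│♙ · ♙ ♙ · · ♙ ♙│2
1│♖ · ♗ ♞ · ♔ ♘ ♖│1
  ─────────────────
  a b c d e f g h


4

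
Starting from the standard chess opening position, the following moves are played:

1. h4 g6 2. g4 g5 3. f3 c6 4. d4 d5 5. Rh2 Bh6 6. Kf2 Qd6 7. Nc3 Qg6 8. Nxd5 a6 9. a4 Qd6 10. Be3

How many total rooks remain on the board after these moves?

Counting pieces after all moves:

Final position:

  a b c d e f g h
  ─────────────────
8│♜ ♞ ♝ · ♚ · ♞ ♜│8
7│· ♟ · · ♟ ♟ · ♟│7
6│♟ · ♟ ♛ · · · ♝│6
5│· · · ♘ · · ♟ ·│5
4│♙ · · ♙ · · ♙ ♙│4
3│· · · · ♗ ♙ · ·│3
2│· ♙ ♙ · ♙ ♔ · ♖│2
1│♖ · · ♕ · ♗ ♘ ·│1
  ─────────────────
  a b c d e f g h


4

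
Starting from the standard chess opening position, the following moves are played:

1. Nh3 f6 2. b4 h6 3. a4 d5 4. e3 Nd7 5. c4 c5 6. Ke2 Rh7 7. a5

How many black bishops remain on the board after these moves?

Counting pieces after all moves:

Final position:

  a b c d e f g h
  ─────────────────
8│♜ · ♝ ♛ ♚ ♝ ♞ ·│8
7│♟ ♟ · ♞ ♟ · ♟ ♜│7
6│· · · · · ♟ · ♟│6
5│♙ · ♟ ♟ · · · ·│5
4│· ♙ ♙ · · · · ·│4
3│· · · · ♙ · · ♘│3
2│· · · ♙ ♔ ♙ ♙ ♙│2
1│♖ ♘ ♗ ♕ · ♗ · ♖│1
  ─────────────────
  a b c d e f g h


2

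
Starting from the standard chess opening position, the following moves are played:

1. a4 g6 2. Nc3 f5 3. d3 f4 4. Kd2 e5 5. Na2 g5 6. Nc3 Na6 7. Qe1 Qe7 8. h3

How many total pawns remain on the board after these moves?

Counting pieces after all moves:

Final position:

  a b c d e f g h
  ─────────────────
8│♜ · ♝ · ♚ ♝ ♞ ♜│8
7│♟ ♟ ♟ ♟ ♛ · · ♟│7
6│♞ · · · · · · ·│6
5│· · · · ♟ · ♟ ·│5
4│♙ · · · · ♟ · ·│4
3│· · ♘ ♙ · · · ♙│3
2│· ♙ ♙ ♔ ♙ ♙ ♙ ·│2
1│♖ · ♗ · ♕ ♗ ♘ ♖│1
  ─────────────────
  a b c d e f g h


16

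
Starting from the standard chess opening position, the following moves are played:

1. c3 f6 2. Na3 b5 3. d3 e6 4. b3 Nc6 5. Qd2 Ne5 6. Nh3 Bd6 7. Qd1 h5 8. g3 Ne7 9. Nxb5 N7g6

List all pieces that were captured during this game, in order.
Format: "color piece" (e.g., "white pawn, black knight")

Tracking captures:
  Nxb5: captured black pawn

black pawn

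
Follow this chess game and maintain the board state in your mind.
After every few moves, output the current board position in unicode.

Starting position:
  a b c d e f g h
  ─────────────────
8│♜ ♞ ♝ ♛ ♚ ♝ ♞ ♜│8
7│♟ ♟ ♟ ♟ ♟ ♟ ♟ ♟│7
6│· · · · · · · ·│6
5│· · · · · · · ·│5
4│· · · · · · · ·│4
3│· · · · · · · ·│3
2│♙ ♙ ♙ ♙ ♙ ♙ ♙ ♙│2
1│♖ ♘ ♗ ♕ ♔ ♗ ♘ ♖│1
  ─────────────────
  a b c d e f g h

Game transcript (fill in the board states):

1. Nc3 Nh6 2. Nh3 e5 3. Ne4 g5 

  a b c d e f g h
  ─────────────────
8│♜ ♞ ♝ ♛ ♚ ♝ · ♜│8
7│♟ ♟ ♟ ♟ · ♟ · ♟│7
6│· · · · · · · ♞│6
5│· · · · ♟ · ♟ ·│5
4│· · · · ♘ · · ·│4
3│· · · · · · · ♘│3
2│♙ ♙ ♙ ♙ ♙ ♙ ♙ ♙│2
1│♖ · ♗ ♕ ♔ ♗ · ♖│1
  ─────────────────
  a b c d e f g h

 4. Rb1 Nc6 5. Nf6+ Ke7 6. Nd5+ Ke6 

  a b c d e f g h
  ─────────────────
8│♜ · ♝ ♛ · ♝ · ♜│8
7│♟ ♟ ♟ ♟ · ♟ · ♟│7
6│· · ♞ · ♚ · · ♞│6
5│· · · ♘ ♟ · ♟ ·│5
4│· · · · · · · ·│4
3│· · · · · · · ♘│3
2│♙ ♙ ♙ ♙ ♙ ♙ ♙ ♙│2
1│· ♖ ♗ ♕ ♔ ♗ · ♖│1
  ─────────────────
  a b c d e f g h

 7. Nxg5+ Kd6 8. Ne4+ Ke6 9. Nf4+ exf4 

  a b c d e f g h
  ─────────────────
8│♜ · ♝ ♛ · ♝ · ♜│8
7│♟ ♟ ♟ ♟ · ♟ · ♟│7
6│· · ♞ · ♚ · · ♞│6
5│· · · · · · · ·│5
4│· · · · ♘ ♟ · ·│4
3│· · · · · · · ·│3
2│♙ ♙ ♙ ♙ ♙ ♙ ♙ ♙│2
1│· ♖ ♗ ♕ ♔ ♗ · ♖│1
  ─────────────────
  a b c d e f g h

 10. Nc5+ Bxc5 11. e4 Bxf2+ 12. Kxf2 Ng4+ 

  a b c d e f g h
  ─────────────────
8│♜ · ♝ ♛ · · · ♜│8
7│♟ ♟ ♟ ♟ · ♟ · ♟│7
6│· · ♞ · ♚ · · ·│6
5│· · · · · · · ·│5
4│· · · · ♙ ♟ ♞ ·│4
3│· · · · · · · ·│3
2│♙ ♙ ♙ ♙ · ♔ ♙ ♙│2
1│· ♖ ♗ ♕ · ♗ · ♖│1
  ─────────────────
  a b c d e f g h

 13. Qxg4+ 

  a b c d e f g h
  ─────────────────
8│♜ · ♝ ♛ · · · ♜│8
7│♟ ♟ ♟ ♟ · ♟ · ♟│7
6│· · ♞ · ♚ · · ·│6
5│· · · · · · · ·│5
4│· · · · ♙ ♟ ♕ ·│4
3│· · · · · · · ·│3
2│♙ ♙ ♙ ♙ · ♔ ♙ ♙│2
1│· ♖ ♗ · · ♗ · ♖│1
  ─────────────────
  a b c d e f g h


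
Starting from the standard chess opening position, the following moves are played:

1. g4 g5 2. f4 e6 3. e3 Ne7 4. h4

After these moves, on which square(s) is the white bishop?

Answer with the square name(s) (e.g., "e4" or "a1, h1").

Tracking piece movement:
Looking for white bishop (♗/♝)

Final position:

  a b c d e f g h
  ─────────────────
8│♜ ♞ ♝ ♛ ♚ ♝ · ♜│8
7│♟ ♟ ♟ ♟ ♞ ♟ · ♟│7
6│· · · · ♟ · · ·│6
5│· · · · · · ♟ ·│5
4│· · · · · ♙ ♙ ♙│4
3│· · · · ♙ · · ·│3
2│♙ ♙ ♙ ♙ · · · ·│2
1│♖ ♘ ♗ ♕ ♔ ♗ ♘ ♖│1
  ─────────────────
  a b c d e f g h


c1, f1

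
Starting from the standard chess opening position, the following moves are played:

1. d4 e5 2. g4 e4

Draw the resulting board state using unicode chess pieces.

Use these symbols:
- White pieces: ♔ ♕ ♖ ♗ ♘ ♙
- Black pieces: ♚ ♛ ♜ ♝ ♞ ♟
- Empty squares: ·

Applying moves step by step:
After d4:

♜ ♞ ♝ ♛ ♚ ♝ ♞ ♜
♟ ♟ ♟ ♟ ♟ ♟ ♟ ♟
· · · · · · · ·
· · · · · · · ·
· · · ♙ · · · ·
· · · · · · · ·
♙ ♙ ♙ · ♙ ♙ ♙ ♙
♖ ♘ ♗ ♕ ♔ ♗ ♘ ♖


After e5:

♜ ♞ ♝ ♛ ♚ ♝ ♞ ♜
♟ ♟ ♟ ♟ · ♟ ♟ ♟
· · · · · · · ·
· · · · ♟ · · ·
· · · ♙ · · · ·
· · · · · · · ·
♙ ♙ ♙ · ♙ ♙ ♙ ♙
♖ ♘ ♗ ♕ ♔ ♗ ♘ ♖


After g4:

♜ ♞ ♝ ♛ ♚ ♝ ♞ ♜
♟ ♟ ♟ ♟ · ♟ ♟ ♟
· · · · · · · ·
· · · · ♟ · · ·
· · · ♙ · · ♙ ·
· · · · · · · ·
♙ ♙ ♙ · ♙ ♙ · ♙
♖ ♘ ♗ ♕ ♔ ♗ ♘ ♖


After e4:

♜ ♞ ♝ ♛ ♚ ♝ ♞ ♜
♟ ♟ ♟ ♟ · ♟ ♟ ♟
· · · · · · · ·
· · · · · · · ·
· · · ♙ ♟ · ♙ ·
· · · · · · · ·
♙ ♙ ♙ · ♙ ♙ · ♙
♖ ♘ ♗ ♕ ♔ ♗ ♘ ♖



  a b c d e f g h
  ─────────────────
8│♜ ♞ ♝ ♛ ♚ ♝ ♞ ♜│8
7│♟ ♟ ♟ ♟ · ♟ ♟ ♟│7
6│· · · · · · · ·│6
5│· · · · · · · ·│5
4│· · · ♙ ♟ · ♙ ·│4
3│· · · · · · · ·│3
2│♙ ♙ ♙ · ♙ ♙ · ♙│2
1│♖ ♘ ♗ ♕ ♔ ♗ ♘ ♖│1
  ─────────────────
  a b c d e f g h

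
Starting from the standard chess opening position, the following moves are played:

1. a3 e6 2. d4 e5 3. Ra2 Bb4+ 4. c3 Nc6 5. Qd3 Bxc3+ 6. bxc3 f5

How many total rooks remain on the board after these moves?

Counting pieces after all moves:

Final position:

  a b c d e f g h
  ─────────────────
8│♜ · ♝ ♛ ♚ · ♞ ♜│8
7│♟ ♟ ♟ ♟ · · ♟ ♟│7
6│· · ♞ · · · · ·│6
5│· · · · ♟ ♟ · ·│5
4│· · · ♙ · · · ·│4
3│♙ · ♙ ♕ · · · ·│3
2│♖ · · · ♙ ♙ ♙ ♙│2
1│· ♘ ♗ · ♔ ♗ ♘ ♖│1
  ─────────────────
  a b c d e f g h


4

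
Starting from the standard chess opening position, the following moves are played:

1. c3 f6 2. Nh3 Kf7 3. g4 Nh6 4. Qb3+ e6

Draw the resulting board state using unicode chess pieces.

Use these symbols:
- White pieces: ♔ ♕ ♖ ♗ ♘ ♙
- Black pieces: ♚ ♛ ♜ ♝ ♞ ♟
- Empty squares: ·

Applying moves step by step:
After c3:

♜ ♞ ♝ ♛ ♚ ♝ ♞ ♜
♟ ♟ ♟ ♟ ♟ ♟ ♟ ♟
· · · · · · · ·
· · · · · · · ·
· · · · · · · ·
· · ♙ · · · · ·
♙ ♙ · ♙ ♙ ♙ ♙ ♙
♖ ♘ ♗ ♕ ♔ ♗ ♘ ♖


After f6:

♜ ♞ ♝ ♛ ♚ ♝ ♞ ♜
♟ ♟ ♟ ♟ ♟ · ♟ ♟
· · · · · ♟ · ·
· · · · · · · ·
· · · · · · · ·
· · ♙ · · · · ·
♙ ♙ · ♙ ♙ ♙ ♙ ♙
♖ ♘ ♗ ♕ ♔ ♗ ♘ ♖


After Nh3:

♜ ♞ ♝ ♛ ♚ ♝ ♞ ♜
♟ ♟ ♟ ♟ ♟ · ♟ ♟
· · · · · ♟ · ·
· · · · · · · ·
· · · · · · · ·
· · ♙ · · · · ♘
♙ ♙ · ♙ ♙ ♙ ♙ ♙
♖ ♘ ♗ ♕ ♔ ♗ · ♖


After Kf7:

♜ ♞ ♝ ♛ · ♝ ♞ ♜
♟ ♟ ♟ ♟ ♟ ♚ ♟ ♟
· · · · · ♟ · ·
· · · · · · · ·
· · · · · · · ·
· · ♙ · · · · ♘
♙ ♙ · ♙ ♙ ♙ ♙ ♙
♖ ♘ ♗ ♕ ♔ ♗ · ♖


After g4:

♜ ♞ ♝ ♛ · ♝ ♞ ♜
♟ ♟ ♟ ♟ ♟ ♚ ♟ ♟
· · · · · ♟ · ·
· · · · · · · ·
· · · · · · ♙ ·
· · ♙ · · · · ♘
♙ ♙ · ♙ ♙ ♙ · ♙
♖ ♘ ♗ ♕ ♔ ♗ · ♖


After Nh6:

♜ ♞ ♝ ♛ · ♝ · ♜
♟ ♟ ♟ ♟ ♟ ♚ ♟ ♟
· · · · · ♟ · ♞
· · · · · · · ·
· · · · · · ♙ ·
· · ♙ · · · · ♘
♙ ♙ · ♙ ♙ ♙ · ♙
♖ ♘ ♗ ♕ ♔ ♗ · ♖


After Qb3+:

♜ ♞ ♝ ♛ · ♝ · ♜
♟ ♟ ♟ ♟ ♟ ♚ ♟ ♟
· · · · · ♟ · ♞
· · · · · · · ·
· · · · · · ♙ ·
· ♕ ♙ · · · · ♘
♙ ♙ · ♙ ♙ ♙ · ♙
♖ ♘ ♗ · ♔ ♗ · ♖


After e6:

♜ ♞ ♝ ♛ · ♝ · ♜
♟ ♟ ♟ ♟ · ♚ ♟ ♟
· · · · ♟ ♟ · ♞
· · · · · · · ·
· · · · · · ♙ ·
· ♕ ♙ · · · · ♘
♙ ♙ · ♙ ♙ ♙ · ♙
♖ ♘ ♗ · ♔ ♗ · ♖



  a b c d e f g h
  ─────────────────
8│♜ ♞ ♝ ♛ · ♝ · ♜│8
7│♟ ♟ ♟ ♟ · ♚ ♟ ♟│7
6│· · · · ♟ ♟ · ♞│6
5│· · · · · · · ·│5
4│· · · · · · ♙ ·│4
3│· ♕ ♙ · · · · ♘│3
2│♙ ♙ · ♙ ♙ ♙ · ♙│2
1│♖ ♘ ♗ · ♔ ♗ · ♖│1
  ─────────────────
  a b c d e f g h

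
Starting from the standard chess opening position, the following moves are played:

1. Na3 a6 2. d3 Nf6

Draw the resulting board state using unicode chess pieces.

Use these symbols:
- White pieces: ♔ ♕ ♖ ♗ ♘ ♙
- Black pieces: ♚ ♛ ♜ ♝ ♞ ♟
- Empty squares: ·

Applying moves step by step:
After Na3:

♜ ♞ ♝ ♛ ♚ ♝ ♞ ♜
♟ ♟ ♟ ♟ ♟ ♟ ♟ ♟
· · · · · · · ·
· · · · · · · ·
· · · · · · · ·
♘ · · · · · · ·
♙ ♙ ♙ ♙ ♙ ♙ ♙ ♙
♖ · ♗ ♕ ♔ ♗ ♘ ♖


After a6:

♜ ♞ ♝ ♛ ♚ ♝ ♞ ♜
· ♟ ♟ ♟ ♟ ♟ ♟ ♟
♟ · · · · · · ·
· · · · · · · ·
· · · · · · · ·
♘ · · · · · · ·
♙ ♙ ♙ ♙ ♙ ♙ ♙ ♙
♖ · ♗ ♕ ♔ ♗ ♘ ♖


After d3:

♜ ♞ ♝ ♛ ♚ ♝ ♞ ♜
· ♟ ♟ ♟ ♟ ♟ ♟ ♟
♟ · · · · · · ·
· · · · · · · ·
· · · · · · · ·
♘ · · ♙ · · · ·
♙ ♙ ♙ · ♙ ♙ ♙ ♙
♖ · ♗ ♕ ♔ ♗ ♘ ♖


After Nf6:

♜ ♞ ♝ ♛ ♚ ♝ · ♜
· ♟ ♟ ♟ ♟ ♟ ♟ ♟
♟ · · · · ♞ · ·
· · · · · · · ·
· · · · · · · ·
♘ · · ♙ · · · ·
♙ ♙ ♙ · ♙ ♙ ♙ ♙
♖ · ♗ ♕ ♔ ♗ ♘ ♖



  a b c d e f g h
  ─────────────────
8│♜ ♞ ♝ ♛ ♚ ♝ · ♜│8
7│· ♟ ♟ ♟ ♟ ♟ ♟ ♟│7
6│♟ · · · · ♞ · ·│6
5│· · · · · · · ·│5
4│· · · · · · · ·│4
3│♘ · · ♙ · · · ·│3
2│♙ ♙ ♙ · ♙ ♙ ♙ ♙│2
1│♖ · ♗ ♕ ♔ ♗ ♘ ♖│1
  ─────────────────
  a b c d e f g h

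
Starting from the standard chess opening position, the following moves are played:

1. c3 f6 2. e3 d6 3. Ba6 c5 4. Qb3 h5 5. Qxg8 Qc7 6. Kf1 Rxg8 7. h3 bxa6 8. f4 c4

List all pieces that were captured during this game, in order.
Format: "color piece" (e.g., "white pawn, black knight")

Tracking captures:
  Qxg8: captured black knight
  Rxg8: captured white queen
  bxa6: captured white bishop

black knight, white queen, white bishop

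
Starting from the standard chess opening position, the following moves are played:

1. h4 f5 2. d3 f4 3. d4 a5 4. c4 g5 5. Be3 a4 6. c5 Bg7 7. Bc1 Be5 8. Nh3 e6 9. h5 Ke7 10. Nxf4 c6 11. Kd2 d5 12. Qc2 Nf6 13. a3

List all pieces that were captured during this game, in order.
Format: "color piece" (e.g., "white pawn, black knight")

Tracking captures:
  Nxf4: captured black pawn

black pawn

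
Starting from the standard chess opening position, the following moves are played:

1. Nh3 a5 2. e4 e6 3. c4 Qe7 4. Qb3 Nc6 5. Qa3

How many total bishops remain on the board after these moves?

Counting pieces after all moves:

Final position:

  a b c d e f g h
  ─────────────────
8│♜ · ♝ · ♚ ♝ ♞ ♜│8
7│· ♟ ♟ ♟ ♛ ♟ ♟ ♟│7
6│· · ♞ · ♟ · · ·│6
5│♟ · · · · · · ·│5
4│· · ♙ · ♙ · · ·│4
3│♕ · · · · · · ♘│3
2│♙ ♙ · ♙ · ♙ ♙ ♙│2
1│♖ ♘ ♗ · ♔ ♗ · ♖│1
  ─────────────────
  a b c d e f g h


4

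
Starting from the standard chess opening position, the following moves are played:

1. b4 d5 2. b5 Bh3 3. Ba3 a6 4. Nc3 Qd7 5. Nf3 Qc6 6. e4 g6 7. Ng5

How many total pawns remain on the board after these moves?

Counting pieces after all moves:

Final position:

  a b c d e f g h
  ─────────────────
8│♜ ♞ · · ♚ ♝ ♞ ♜│8
7│· ♟ ♟ · ♟ ♟ · ♟│7
6│♟ · ♛ · · · ♟ ·│6
5│· ♙ · ♟ · · ♘ ·│5
4│· · · · ♙ · · ·│4
3│♗ · ♘ · · · · ♝│3
2│♙ · ♙ ♙ · ♙ ♙ ♙│2
1│♖ · · ♕ ♔ ♗ · ♖│1
  ─────────────────
  a b c d e f g h


16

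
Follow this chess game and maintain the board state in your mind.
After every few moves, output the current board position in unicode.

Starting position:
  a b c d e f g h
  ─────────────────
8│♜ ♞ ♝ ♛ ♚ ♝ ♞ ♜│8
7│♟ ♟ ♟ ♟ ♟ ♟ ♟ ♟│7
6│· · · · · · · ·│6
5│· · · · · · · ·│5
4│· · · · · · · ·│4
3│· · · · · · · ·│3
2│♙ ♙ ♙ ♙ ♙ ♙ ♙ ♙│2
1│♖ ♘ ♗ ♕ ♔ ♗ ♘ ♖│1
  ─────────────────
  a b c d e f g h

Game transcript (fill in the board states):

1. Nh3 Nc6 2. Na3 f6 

  a b c d e f g h
  ─────────────────
8│♜ · ♝ ♛ ♚ ♝ ♞ ♜│8
7│♟ ♟ ♟ ♟ ♟ · ♟ ♟│7
6│· · ♞ · · ♟ · ·│6
5│· · · · · · · ·│5
4│· · · · · · · ·│4
3│♘ · · · · · · ♘│3
2│♙ ♙ ♙ ♙ ♙ ♙ ♙ ♙│2
1│♖ · ♗ ♕ ♔ ♗ · ♖│1
  ─────────────────
  a b c d e f g h

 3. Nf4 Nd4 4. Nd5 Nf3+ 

  a b c d e f g h
  ─────────────────
8│♜ · ♝ ♛ ♚ ♝ ♞ ♜│8
7│♟ ♟ ♟ ♟ ♟ · ♟ ♟│7
6│· · · · · ♟ · ·│6
5│· · · ♘ · · · ·│5
4│· · · · · · · ·│4
3│♘ · · · · ♞ · ·│3
2│♙ ♙ ♙ ♙ ♙ ♙ ♙ ♙│2
1│♖ · ♗ ♕ ♔ ♗ · ♖│1
  ─────────────────
  a b c d e f g h

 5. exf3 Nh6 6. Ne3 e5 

  a b c d e f g h
  ─────────────────
8│♜ · ♝ ♛ ♚ ♝ · ♜│8
7│♟ ♟ ♟ ♟ · · ♟ ♟│7
6│· · · · · ♟ · ♞│6
5│· · · · ♟ · · ·│5
4│· · · · · · · ·│4
3│♘ · · · ♘ ♙ · ·│3
2│♙ ♙ ♙ ♙ · ♙ ♙ ♙│2
1│♖ · ♗ ♕ ♔ ♗ · ♖│1
  ─────────────────
  a b c d e f g h

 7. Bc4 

  a b c d e f g h
  ─────────────────
8│♜ · ♝ ♛ ♚ ♝ · ♜│8
7│♟ ♟ ♟ ♟ · · ♟ ♟│7
6│· · · · · ♟ · ♞│6
5│· · · · ♟ · · ·│5
4│· · ♗ · · · · ·│4
3│♘ · · · ♘ ♙ · ·│3
2│♙ ♙ ♙ ♙ · ♙ ♙ ♙│2
1│♖ · ♗ ♕ ♔ · · ♖│1
  ─────────────────
  a b c d e f g h
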